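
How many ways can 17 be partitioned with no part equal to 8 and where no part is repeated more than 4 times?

180

Direct enumeration gives 180 partitions.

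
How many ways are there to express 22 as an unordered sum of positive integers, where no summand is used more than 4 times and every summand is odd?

A partial list (first 12 by largest part):
21 + 1
19 + 3
19 + 1 + 1 + 1
17 + 5
17 + 3 + 1 + 1
15 + 7
15 + 5 + 1 + 1
15 + 3 + 3 + 1
15 + 3 + 1 + 1 + 1 + 1
13 + 9
13 + 7 + 1 + 1
13 + 5 + 3 + 1
…and 35 more, for 47 total.

47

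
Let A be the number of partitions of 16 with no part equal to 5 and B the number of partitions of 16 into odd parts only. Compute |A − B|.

Partitions of 16 with no part equal to 5: 175.
Partitions of 16 into odd parts only: 32.
|175 − 32| = 143.

143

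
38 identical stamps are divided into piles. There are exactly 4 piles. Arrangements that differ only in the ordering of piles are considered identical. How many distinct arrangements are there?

Counting exhaustively, 411 partitions satisfy the conditions.

411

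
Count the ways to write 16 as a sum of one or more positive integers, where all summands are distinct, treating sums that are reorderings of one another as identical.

A partial list (first 12 by largest part):
16
15, 1
14, 2
13, 3
13, 2, 1
12, 4
12, 3, 1
11, 5
11, 4, 1
11, 3, 2
10, 6
10, 5, 1
…and 20 more, for 32 total.

32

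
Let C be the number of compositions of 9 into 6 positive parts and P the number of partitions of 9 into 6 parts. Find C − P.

53

Compositions: C(8,5) = 56.
Unordered (partitions into 6 parts): 3.
Difference: 56 − 3 = 53.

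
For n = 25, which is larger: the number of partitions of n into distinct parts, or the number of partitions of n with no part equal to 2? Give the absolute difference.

561

Partitions of 25 into distinct parts: 142.
Partitions of 25 with no part equal to 2: 703.
|142 − 703| = 561.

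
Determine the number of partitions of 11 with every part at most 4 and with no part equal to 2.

9

They are:
3,4,4
1,1,1,4,4
1,3,3,4
1,1,1,1,3,4
1,1,1,1,1,1,1,4
1,1,3,3,3
1,1,1,1,1,3,3
1,1,1,1,1,1,1,1,3
1,1,1,1,1,1,1,1,1,1,1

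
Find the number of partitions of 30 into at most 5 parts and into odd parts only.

There are too many to list fully; the first 12 (by largest part) are:
1,29
3,27
1,1,1,27
5,25
1,1,3,25
7,23
1,1,5,23
1,3,3,23
9,21
1,1,7,21
1,3,5,21
3,3,3,21
…and 35 more, for 47 total.

47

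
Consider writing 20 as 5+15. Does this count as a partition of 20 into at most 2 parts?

Yes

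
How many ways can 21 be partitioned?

There are 792 such partitions.

792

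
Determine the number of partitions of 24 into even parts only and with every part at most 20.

Direct enumeration gives 75 partitions.

75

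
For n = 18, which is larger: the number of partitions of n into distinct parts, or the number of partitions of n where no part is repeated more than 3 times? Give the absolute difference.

Partitions of 18 into distinct parts: 46.
Partitions of 18 where no part is repeated more than 3 times: 208.
|46 − 208| = 162.

162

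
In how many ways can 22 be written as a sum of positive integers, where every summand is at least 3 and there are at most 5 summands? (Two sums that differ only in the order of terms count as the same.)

67

There are too many to list fully; the first 12 (by largest part) are:
22
19+3
18+4
17+5
16+6
16+3+3
15+7
15+4+3
14+8
14+5+3
14+4+4
13+9
…and 55 more, for 67 total.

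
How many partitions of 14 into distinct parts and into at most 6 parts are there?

22

The partitions of 14 that satisfy the conditions:
14
13 + 1
12 + 2
11 + 3
11 + 2 + 1
10 + 4
10 + 3 + 1
9 + 5
9 + 4 + 1
9 + 3 + 2
8 + 6
8 + 5 + 1
8 + 4 + 2
8 + 3 + 2 + 1
7 + 6 + 1
7 + 5 + 2
7 + 4 + 3
7 + 4 + 2 + 1
6 + 5 + 3
6 + 5 + 2 + 1
6 + 4 + 3 + 1
5 + 4 + 3 + 2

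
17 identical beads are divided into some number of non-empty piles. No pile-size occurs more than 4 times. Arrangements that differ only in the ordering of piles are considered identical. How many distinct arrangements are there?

Direct enumeration gives 205 partitions.

205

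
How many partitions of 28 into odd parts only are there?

Systematic enumeration (by largest part, then next-largest, …) yields 222.

222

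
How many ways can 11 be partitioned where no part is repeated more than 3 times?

A partial list (first 12 by largest part):
11
10 + 1
9 + 2
9 + 1 + 1
8 + 3
8 + 2 + 1
8 + 1 + 1 + 1
7 + 4
7 + 3 + 1
7 + 2 + 2
7 + 2 + 1 + 1
6 + 5
…and 26 more, for 38 total.

38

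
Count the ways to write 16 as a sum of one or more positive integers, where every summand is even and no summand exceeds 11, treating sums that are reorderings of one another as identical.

Listing the qualifying partitions of 16:
10 + 6
10 + 4 + 2
10 + 2 + 2 + 2
8 + 8
8 + 6 + 2
8 + 4 + 4
8 + 4 + 2 + 2
8 + 2 + 2 + 2 + 2
6 + 6 + 4
6 + 6 + 2 + 2
6 + 4 + 4 + 2
6 + 4 + 2 + 2 + 2
6 + 2 + 2 + 2 + 2 + 2
4 + 4 + 4 + 4
4 + 4 + 4 + 2 + 2
4 + 4 + 2 + 2 + 2 + 2
4 + 2 + 2 + 2 + 2 + 2 + 2
2 + 2 + 2 + 2 + 2 + 2 + 2 + 2

18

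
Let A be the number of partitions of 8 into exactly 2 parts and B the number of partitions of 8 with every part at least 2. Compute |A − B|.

3

Partitions of 8 into exactly 2 parts: 4.
Partitions of 8 with every part at least 2: 7.
|4 − 7| = 3.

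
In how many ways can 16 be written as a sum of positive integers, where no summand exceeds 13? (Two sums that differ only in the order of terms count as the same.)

227

Systematic enumeration (by largest part, then next-largest, …) yields 227.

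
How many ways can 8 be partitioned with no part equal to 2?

Enumerating:
8
7,1
6,1,1
5,3
5,1,1,1
4,4
4,3,1
4,1,1,1,1
3,3,1,1
3,1,1,1,1,1
1,1,1,1,1,1,1,1
Counting gives 11.

11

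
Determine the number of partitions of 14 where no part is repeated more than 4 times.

100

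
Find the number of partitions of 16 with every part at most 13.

Enumerating by decreasing first part gives 227 partitions in all.

227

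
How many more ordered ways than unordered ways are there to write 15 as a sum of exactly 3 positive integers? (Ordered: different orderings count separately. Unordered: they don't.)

Ordered (compositions into 3 parts): C(14,2) = 91.
Partitions of 15 into exactly 3 parts: 19.
Difference: 91 − 19 = 72.

72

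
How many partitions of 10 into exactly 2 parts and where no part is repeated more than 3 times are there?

5

Listing the qualifying partitions of 10:
1,9
2,8
3,7
4,6
5,5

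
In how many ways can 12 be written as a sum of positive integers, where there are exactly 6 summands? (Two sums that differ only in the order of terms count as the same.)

Enumerating:
7+1+1+1+1+1
6+2+1+1+1+1
5+3+1+1+1+1
5+2+2+1+1+1
4+4+1+1+1+1
4+3+2+1+1+1
4+2+2+2+1+1
3+3+3+1+1+1
3+3+2+2+1+1
3+2+2+2+2+1
2+2+2+2+2+2

11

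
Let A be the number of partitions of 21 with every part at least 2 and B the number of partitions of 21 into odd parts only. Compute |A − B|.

89

Partitions of 21 with every part at least 2: 165.
Partitions of 21 into odd parts only: 76.
|165 − 76| = 89.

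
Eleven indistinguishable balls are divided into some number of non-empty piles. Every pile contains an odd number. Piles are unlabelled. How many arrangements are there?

12

The partitions of 11 that satisfy the conditions:
11
9, 1, 1
7, 3, 1
7, 1, 1, 1, 1
5, 5, 1
5, 3, 3
5, 3, 1, 1, 1
5, 1, 1, 1, 1, 1, 1
3, 3, 3, 1, 1
3, 3, 1, 1, 1, 1, 1
3, 1, 1, 1, 1, 1, 1, 1, 1
1, 1, 1, 1, 1, 1, 1, 1, 1, 1, 1
Counting gives 12.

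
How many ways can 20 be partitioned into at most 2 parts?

11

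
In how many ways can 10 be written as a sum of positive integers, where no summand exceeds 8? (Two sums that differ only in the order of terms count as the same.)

There are too many to list fully; the first 12 (by largest part) are:
8, 2
8, 1, 1
7, 3
7, 2, 1
7, 1, 1, 1
6, 4
6, 3, 1
6, 2, 2
6, 2, 1, 1
6, 1, 1, 1, 1
5, 5
5, 4, 1
…and 28 more, for 40 total.

40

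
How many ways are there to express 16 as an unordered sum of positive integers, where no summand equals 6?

189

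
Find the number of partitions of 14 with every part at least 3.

The partitions of 14 that satisfy the conditions:
14
11,3
10,4
9,5
8,6
8,3,3
7,7
7,4,3
6,5,3
6,4,4
5,5,4
5,3,3,3
4,4,3,3
Counting gives 13.

13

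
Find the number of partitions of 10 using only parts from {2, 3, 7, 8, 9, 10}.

Enumerating:
10
8 + 2
7 + 3
3 + 3 + 2 + 2
2 + 2 + 2 + 2 + 2
That's 5 in total.

5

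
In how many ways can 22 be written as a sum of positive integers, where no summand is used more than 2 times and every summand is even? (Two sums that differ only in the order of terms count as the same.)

There are too many to list fully; the first 12 (by largest part) are:
22
20, 2
18, 4
18, 2, 2
16, 6
16, 4, 2
14, 8
14, 6, 2
14, 4, 4
14, 4, 2, 2
12, 10
12, 8, 2
…and 15 more, for 27 total.

27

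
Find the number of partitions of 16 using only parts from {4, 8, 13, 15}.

3

Enumerating:
8+8
8+4+4
4+4+4+4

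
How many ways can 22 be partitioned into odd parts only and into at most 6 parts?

44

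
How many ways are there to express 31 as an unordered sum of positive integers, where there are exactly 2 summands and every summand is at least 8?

8

The partitions of 31 that satisfy the conditions:
8+23
9+22
10+21
11+20
12+19
13+18
14+17
15+16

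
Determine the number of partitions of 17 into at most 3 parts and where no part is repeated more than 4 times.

33

There are too many to list fully; the first 12 (by largest part) are:
17
16+1
15+2
15+1+1
14+3
14+2+1
13+4
13+3+1
13+2+2
12+5
12+4+1
12+3+2
…and 21 more, for 33 total.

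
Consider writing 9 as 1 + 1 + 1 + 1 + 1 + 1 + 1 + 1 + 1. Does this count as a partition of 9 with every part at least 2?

The parts sum to 9, and the condition 'every summand is at least 2' is violated.

No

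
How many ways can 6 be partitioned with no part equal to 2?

6

They are:
6
1, 5
1, 1, 4
3, 3
1, 1, 1, 3
1, 1, 1, 1, 1, 1
Counting gives 6.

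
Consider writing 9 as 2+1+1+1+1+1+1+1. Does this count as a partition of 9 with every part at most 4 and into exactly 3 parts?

No

The parts sum to 9, and the condition 'there are exactly 3 summands' is violated.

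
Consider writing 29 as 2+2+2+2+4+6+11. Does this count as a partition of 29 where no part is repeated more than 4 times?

The parts sum to 29, and the condition 'no summand is used more than 4 times' holds.

Yes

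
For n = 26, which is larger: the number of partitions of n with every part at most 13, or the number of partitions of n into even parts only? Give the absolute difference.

Partitions of 26 with every part at most 13: 2164.
Partitions of 26 into even parts only: 101.
|2164 − 101| = 2063.

2063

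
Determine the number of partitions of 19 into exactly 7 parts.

There are too many to list fully; the first 12 (by largest part) are:
13,1,1,1,1,1,1
12,2,1,1,1,1,1
11,3,1,1,1,1,1
11,2,2,1,1,1,1
10,4,1,1,1,1,1
10,3,2,1,1,1,1
10,2,2,2,1,1,1
9,5,1,1,1,1,1
9,4,2,1,1,1,1
9,3,3,1,1,1,1
9,3,2,2,1,1,1
9,2,2,2,2,1,1
…and 53 more, for 65 total.

65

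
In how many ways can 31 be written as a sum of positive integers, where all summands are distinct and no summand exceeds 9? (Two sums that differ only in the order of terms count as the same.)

15

The partitions of 31 that satisfy the conditions:
1 + 6 + 7 + 8 + 9
2 + 5 + 7 + 8 + 9
3 + 4 + 7 + 8 + 9
1 + 2 + 4 + 7 + 8 + 9
3 + 5 + 6 + 8 + 9
1 + 2 + 5 + 6 + 8 + 9
1 + 3 + 4 + 6 + 8 + 9
2 + 3 + 4 + 5 + 8 + 9
4 + 5 + 6 + 7 + 9
1 + 3 + 5 + 6 + 7 + 9
2 + 3 + 4 + 6 + 7 + 9
1 + 2 + 3 + 4 + 5 + 7 + 9
1 + 4 + 5 + 6 + 7 + 8
2 + 3 + 5 + 6 + 7 + 8
1 + 2 + 3 + 4 + 6 + 7 + 8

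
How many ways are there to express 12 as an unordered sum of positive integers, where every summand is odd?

Enumerating:
1+11
3+9
1+1+1+9
5+7
1+1+3+7
1+1+1+1+1+7
1+1+5+5
1+3+3+5
1+1+1+1+3+5
1+1+1+1+1+1+1+5
3+3+3+3
1+1+1+3+3+3
1+1+1+1+1+1+3+3
1+1+1+1+1+1+1+1+1+3
1+1+1+1+1+1+1+1+1+1+1+1

15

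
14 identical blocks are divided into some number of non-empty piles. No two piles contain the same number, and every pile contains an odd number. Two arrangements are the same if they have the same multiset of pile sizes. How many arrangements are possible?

3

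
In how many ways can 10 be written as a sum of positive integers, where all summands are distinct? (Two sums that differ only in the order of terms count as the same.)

Listing the qualifying partitions of 10:
10
1 + 9
2 + 8
3 + 7
1 + 2 + 7
4 + 6
1 + 3 + 6
1 + 4 + 5
2 + 3 + 5
1 + 2 + 3 + 4
That's 10 in total.

10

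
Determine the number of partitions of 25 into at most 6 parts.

612

Systematic enumeration (by largest part, then next-largest, …) yields 612.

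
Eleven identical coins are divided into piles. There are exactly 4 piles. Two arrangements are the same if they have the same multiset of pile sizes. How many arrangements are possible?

11

They are:
8+1+1+1
7+2+1+1
6+3+1+1
6+2+2+1
5+4+1+1
5+3+2+1
5+2+2+2
4+4+2+1
4+3+3+1
4+3+2+2
3+3+3+2
Counting gives 11.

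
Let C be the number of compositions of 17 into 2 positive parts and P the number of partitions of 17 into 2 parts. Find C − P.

8

Ordered (compositions into 2 parts): C(16,1) = 16.
Partitions of 17 into exactly 2 parts: 8.
Difference: 16 − 8 = 8.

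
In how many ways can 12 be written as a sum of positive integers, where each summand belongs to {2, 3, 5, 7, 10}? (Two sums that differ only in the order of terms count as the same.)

8

They are:
10+2
7+5
7+3+2
5+5+2
5+3+2+2
3+3+3+3
3+3+2+2+2
2+2+2+2+2+2
Counting gives 8.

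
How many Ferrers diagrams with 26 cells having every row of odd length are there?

Direct enumeration gives 165 partitions.

165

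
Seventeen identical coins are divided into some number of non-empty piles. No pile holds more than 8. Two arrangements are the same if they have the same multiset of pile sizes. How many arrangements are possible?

230

There are 230 such partitions.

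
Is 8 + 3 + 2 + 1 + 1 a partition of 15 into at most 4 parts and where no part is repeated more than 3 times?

No

The parts sum to 15, and the condition 'there are at most 4 summands' is violated.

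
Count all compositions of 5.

The number of compositions of n is 2^(n−1); here 2^4 = 16.

16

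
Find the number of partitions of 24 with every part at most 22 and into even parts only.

76

Systematic enumeration (by largest part, then next-largest, …) yields 76.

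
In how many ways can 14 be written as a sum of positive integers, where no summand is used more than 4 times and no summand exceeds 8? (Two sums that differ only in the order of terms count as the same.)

82

Direct enumeration gives 82 partitions.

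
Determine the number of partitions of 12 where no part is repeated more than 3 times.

50

A partial list (first 12 by largest part):
12
11 + 1
10 + 2
10 + 1 + 1
9 + 3
9 + 2 + 1
9 + 1 + 1 + 1
8 + 4
8 + 3 + 1
8 + 2 + 2
8 + 2 + 1 + 1
7 + 5
…and 38 more, for 50 total.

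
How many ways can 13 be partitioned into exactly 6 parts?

Listing the qualifying partitions of 13:
1+1+1+1+1+8
1+1+1+1+2+7
1+1+1+1+3+6
1+1+1+2+2+6
1+1+1+1+4+5
1+1+1+2+3+5
1+1+2+2+2+5
1+1+1+2+4+4
1+1+1+3+3+4
1+1+2+2+3+4
1+2+2+2+2+4
1+1+2+3+3+3
1+2+2+2+3+3
2+2+2+2+2+3
Counting gives 14.

14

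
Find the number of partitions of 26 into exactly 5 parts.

Systematic enumeration (by largest part, then next-largest, …) yields 221.

221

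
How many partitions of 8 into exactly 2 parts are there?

4

The partitions of 8 that satisfy the conditions:
7+1
6+2
5+3
4+4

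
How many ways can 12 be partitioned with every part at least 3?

9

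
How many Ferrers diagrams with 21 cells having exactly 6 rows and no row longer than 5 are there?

Enumerating:
5, 5, 5, 4, 1, 1
5, 5, 5, 3, 2, 1
5, 5, 5, 2, 2, 2
5, 5, 4, 4, 2, 1
5, 5, 4, 3, 3, 1
5, 5, 4, 3, 2, 2
5, 5, 3, 3, 3, 2
5, 4, 4, 4, 3, 1
5, 4, 4, 4, 2, 2
5, 4, 4, 3, 3, 2
5, 4, 3, 3, 3, 3
4, 4, 4, 4, 4, 1
4, 4, 4, 4, 3, 2
4, 4, 4, 3, 3, 3
That's 14 in total.

14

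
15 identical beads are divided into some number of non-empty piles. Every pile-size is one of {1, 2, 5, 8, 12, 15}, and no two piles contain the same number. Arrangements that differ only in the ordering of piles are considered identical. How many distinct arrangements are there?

3

They are:
15
12, 2, 1
8, 5, 2
Counting gives 3.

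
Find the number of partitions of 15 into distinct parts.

27

A partial list (first 12 by largest part):
15
14, 1
13, 2
12, 3
12, 2, 1
11, 4
11, 3, 1
10, 5
10, 4, 1
10, 3, 2
9, 6
9, 5, 1
…and 15 more, for 27 total.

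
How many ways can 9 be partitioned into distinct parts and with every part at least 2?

5

They are:
9
2 + 7
3 + 6
4 + 5
2 + 3 + 4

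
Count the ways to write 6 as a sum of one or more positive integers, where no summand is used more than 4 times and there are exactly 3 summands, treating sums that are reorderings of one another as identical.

They are:
4, 1, 1
3, 2, 1
2, 2, 2

3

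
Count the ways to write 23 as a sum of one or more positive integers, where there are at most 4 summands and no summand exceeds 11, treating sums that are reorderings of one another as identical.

A partial list (first 12 by largest part):
11,11,1
11,10,2
11,10,1,1
11,9,3
11,9,2,1
11,8,4
11,8,3,1
11,8,2,2
11,7,5
11,7,4,1
11,7,3,2
11,6,6
…and 55 more, for 67 total.

67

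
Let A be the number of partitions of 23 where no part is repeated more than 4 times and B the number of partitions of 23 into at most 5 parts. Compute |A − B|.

Partitions of 23 where no part is repeated more than 4 times: 769.
Partitions of 23 into at most 5 parts: 291.
|769 − 291| = 478.

478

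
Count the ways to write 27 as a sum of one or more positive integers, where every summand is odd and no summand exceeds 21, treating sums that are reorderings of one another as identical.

A full systematic count gives 188.

188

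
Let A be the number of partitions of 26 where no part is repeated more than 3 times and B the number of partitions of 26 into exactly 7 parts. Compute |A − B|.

Partitions of 26 where no part is repeated more than 3 times: 1060.
Partitions of 26 into exactly 7 parts: 300.
|1060 − 300| = 760.

760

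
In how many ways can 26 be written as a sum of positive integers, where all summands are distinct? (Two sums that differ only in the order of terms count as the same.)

A full systematic count gives 165.

165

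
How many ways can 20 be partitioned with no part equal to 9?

571

Direct enumeration gives 571 partitions.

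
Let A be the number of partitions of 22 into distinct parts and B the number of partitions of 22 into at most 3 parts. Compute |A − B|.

Partitions of 22 into distinct parts: 89.
Partitions of 22 into at most 3 parts: 52.
|89 − 52| = 37.

37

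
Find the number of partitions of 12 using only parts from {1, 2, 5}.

13

Listing the qualifying partitions of 12:
2, 5, 5
1, 1, 5, 5
1, 2, 2, 2, 5
1, 1, 1, 2, 2, 5
1, 1, 1, 1, 1, 2, 5
1, 1, 1, 1, 1, 1, 1, 5
2, 2, 2, 2, 2, 2
1, 1, 2, 2, 2, 2, 2
1, 1, 1, 1, 2, 2, 2, 2
1, 1, 1, 1, 1, 1, 2, 2, 2
1, 1, 1, 1, 1, 1, 1, 1, 2, 2
1, 1, 1, 1, 1, 1, 1, 1, 1, 1, 2
1, 1, 1, 1, 1, 1, 1, 1, 1, 1, 1, 1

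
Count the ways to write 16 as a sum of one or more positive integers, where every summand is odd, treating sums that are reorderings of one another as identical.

There are too many to list fully; the first 12 (by largest part) are:
1,15
3,13
1,1,1,13
5,11
1,1,3,11
1,1,1,1,1,11
7,9
1,1,5,9
1,3,3,9
1,1,1,1,3,9
1,1,1,1,1,1,1,9
1,1,7,7
…and 20 more, for 32 total.

32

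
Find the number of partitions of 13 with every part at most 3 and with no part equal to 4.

Listing the qualifying partitions of 13:
3 + 3 + 3 + 3 + 1
3 + 3 + 3 + 2 + 2
3 + 3 + 3 + 2 + 1 + 1
3 + 3 + 3 + 1 + 1 + 1 + 1
3 + 3 + 2 + 2 + 2 + 1
3 + 3 + 2 + 2 + 1 + 1 + 1
3 + 3 + 2 + 1 + 1 + 1 + 1 + 1
3 + 3 + 1 + 1 + 1 + 1 + 1 + 1 + 1
3 + 2 + 2 + 2 + 2 + 2
3 + 2 + 2 + 2 + 2 + 1 + 1
3 + 2 + 2 + 2 + 1 + 1 + 1 + 1
3 + 2 + 2 + 1 + 1 + 1 + 1 + 1 + 1
3 + 2 + 1 + 1 + 1 + 1 + 1 + 1 + 1 + 1
3 + 1 + 1 + 1 + 1 + 1 + 1 + 1 + 1 + 1 + 1
2 + 2 + 2 + 2 + 2 + 2 + 1
2 + 2 + 2 + 2 + 2 + 1 + 1 + 1
2 + 2 + 2 + 2 + 1 + 1 + 1 + 1 + 1
2 + 2 + 2 + 1 + 1 + 1 + 1 + 1 + 1 + 1
2 + 2 + 1 + 1 + 1 + 1 + 1 + 1 + 1 + 1 + 1
2 + 1 + 1 + 1 + 1 + 1 + 1 + 1 + 1 + 1 + 1 + 1
1 + 1 + 1 + 1 + 1 + 1 + 1 + 1 + 1 + 1 + 1 + 1 + 1
Counting gives 21.

21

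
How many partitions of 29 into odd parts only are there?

There are 256 such partitions.

256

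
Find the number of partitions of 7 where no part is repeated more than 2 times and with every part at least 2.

Listing the qualifying partitions of 7:
7
2 + 5
3 + 4
2 + 2 + 3
Counting gives 4.

4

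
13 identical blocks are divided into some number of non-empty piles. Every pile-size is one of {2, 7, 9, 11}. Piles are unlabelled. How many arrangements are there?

3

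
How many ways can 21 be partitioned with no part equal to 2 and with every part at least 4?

There are too many to list fully; the first 12 (by largest part) are:
21
17, 4
16, 5
15, 6
14, 7
13, 8
13, 4, 4
12, 9
12, 5, 4
11, 10
11, 6, 4
11, 5, 5
…and 15 more, for 27 total.

27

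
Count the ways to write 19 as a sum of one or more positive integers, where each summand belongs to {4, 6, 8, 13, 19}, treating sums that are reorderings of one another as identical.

2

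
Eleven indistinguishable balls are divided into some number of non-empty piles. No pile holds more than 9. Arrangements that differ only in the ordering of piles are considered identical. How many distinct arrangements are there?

A partial list (first 12 by largest part):
9 + 2
9 + 1 + 1
8 + 3
8 + 2 + 1
8 + 1 + 1 + 1
7 + 4
7 + 3 + 1
7 + 2 + 2
7 + 2 + 1 + 1
7 + 1 + 1 + 1 + 1
6 + 5
6 + 4 + 1
…and 42 more, for 54 total.

54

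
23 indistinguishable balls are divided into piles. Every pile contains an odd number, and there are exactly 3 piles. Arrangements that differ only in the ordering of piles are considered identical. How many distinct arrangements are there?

14

The partitions of 23 that satisfy the conditions:
21,1,1
19,3,1
17,5,1
17,3,3
15,7,1
15,5,3
13,9,1
13,7,3
13,5,5
11,11,1
11,9,3
11,7,5
9,9,5
9,7,7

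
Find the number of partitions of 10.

42

A partial list (first 12 by largest part):
10
9 + 1
8 + 2
8 + 1 + 1
7 + 3
7 + 2 + 1
7 + 1 + 1 + 1
6 + 4
6 + 3 + 1
6 + 2 + 2
6 + 2 + 1 + 1
6 + 1 + 1 + 1 + 1
…and 30 more, for 42 total.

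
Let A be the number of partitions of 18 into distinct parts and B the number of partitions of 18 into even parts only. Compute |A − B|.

Partitions of 18 into distinct parts: 46.
Partitions of 18 into even parts only: 30.
|46 − 30| = 16.

16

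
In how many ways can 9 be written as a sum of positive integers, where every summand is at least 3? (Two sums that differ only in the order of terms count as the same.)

4

The partitions of 9 that satisfy the conditions:
9
6,3
5,4
3,3,3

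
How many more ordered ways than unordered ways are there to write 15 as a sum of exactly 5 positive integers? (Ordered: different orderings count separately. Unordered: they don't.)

Compositions: C(14,4) = 1001.
Partitions of 15 into exactly 5 parts: 30.
Difference: 1001 − 30 = 971.

971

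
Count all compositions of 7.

There are 6 gaps and each independently is a cut or not, giving 2^6 = 64.

64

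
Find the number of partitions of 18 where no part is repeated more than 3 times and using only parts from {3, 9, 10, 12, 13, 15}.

The partitions of 18 that satisfy the conditions:
15, 3
12, 3, 3
9, 9
9, 3, 3, 3

4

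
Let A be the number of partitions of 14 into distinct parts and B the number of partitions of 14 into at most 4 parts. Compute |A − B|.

25

Partitions of 14 into distinct parts: 22.
Partitions of 14 into at most 4 parts: 47.
|22 − 47| = 25.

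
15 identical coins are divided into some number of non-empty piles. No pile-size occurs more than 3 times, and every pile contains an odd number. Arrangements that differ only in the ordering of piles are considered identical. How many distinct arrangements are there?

They are:
15
13,1,1
11,3,1
9,5,1
9,3,3
9,3,1,1,1
7,7,1
7,5,3
7,5,1,1,1
7,3,3,1,1
5,5,5
5,5,3,1,1
5,3,3,3,1

13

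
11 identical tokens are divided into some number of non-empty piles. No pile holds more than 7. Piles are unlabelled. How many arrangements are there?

49

A partial list (first 12 by largest part):
4 + 7
1 + 3 + 7
2 + 2 + 7
1 + 1 + 2 + 7
1 + 1 + 1 + 1 + 7
5 + 6
1 + 4 + 6
2 + 3 + 6
1 + 1 + 3 + 6
1 + 2 + 2 + 6
1 + 1 + 1 + 2 + 6
1 + 1 + 1 + 1 + 1 + 6
…and 37 more, for 49 total.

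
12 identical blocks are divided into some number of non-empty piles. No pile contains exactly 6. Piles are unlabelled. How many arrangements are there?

66

A partial list (first 12 by largest part):
12
1,11
2,10
1,1,10
3,9
1,2,9
1,1,1,9
4,8
1,3,8
2,2,8
1,1,2,8
1,1,1,1,8
…and 54 more, for 66 total.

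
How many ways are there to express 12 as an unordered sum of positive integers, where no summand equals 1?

Listing the qualifying partitions of 12:
12
10, 2
9, 3
8, 4
8, 2, 2
7, 5
7, 3, 2
6, 6
6, 4, 2
6, 3, 3
6, 2, 2, 2
5, 5, 2
5, 4, 3
5, 3, 2, 2
4, 4, 4
4, 4, 2, 2
4, 3, 3, 2
4, 2, 2, 2, 2
3, 3, 3, 3
3, 3, 2, 2, 2
2, 2, 2, 2, 2, 2
Counting gives 21.

21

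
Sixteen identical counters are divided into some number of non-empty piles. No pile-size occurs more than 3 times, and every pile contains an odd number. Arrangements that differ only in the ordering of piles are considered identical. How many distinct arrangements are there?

16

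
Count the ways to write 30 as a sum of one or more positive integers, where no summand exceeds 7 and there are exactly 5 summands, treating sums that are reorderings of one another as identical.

They are:
7+7+7+7+2
7+7+7+6+3
7+7+7+5+4
7+7+6+6+4
7+7+6+5+5
7+6+6+6+5
6+6+6+6+6

7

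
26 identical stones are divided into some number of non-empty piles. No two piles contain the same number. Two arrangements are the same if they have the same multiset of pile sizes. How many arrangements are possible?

165

Counting exhaustively, 165 partitions satisfy the conditions.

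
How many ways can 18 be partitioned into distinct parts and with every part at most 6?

2

They are:
6 + 5 + 4 + 3
6 + 5 + 4 + 2 + 1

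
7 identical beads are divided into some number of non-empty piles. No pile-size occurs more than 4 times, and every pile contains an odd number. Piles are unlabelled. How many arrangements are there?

4

They are:
7
5,1,1
3,3,1
3,1,1,1,1
That's 4 in total.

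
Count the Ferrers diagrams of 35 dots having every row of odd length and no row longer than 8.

Direct enumeration gives 125 partitions.

125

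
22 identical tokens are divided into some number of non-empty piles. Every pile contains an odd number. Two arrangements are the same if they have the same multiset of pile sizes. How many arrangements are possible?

89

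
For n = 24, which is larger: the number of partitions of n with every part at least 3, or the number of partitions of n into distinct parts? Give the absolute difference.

Partitions of 24 with every part at least 3: 110.
Partitions of 24 into distinct parts: 122.
|110 − 122| = 12.

12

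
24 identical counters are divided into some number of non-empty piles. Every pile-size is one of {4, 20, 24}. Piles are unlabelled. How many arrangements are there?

The partitions of 24 that satisfy the conditions:
24
20+4
4+4+4+4+4+4

3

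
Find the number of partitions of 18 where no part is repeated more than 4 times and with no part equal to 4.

162

Direct enumeration gives 162 partitions.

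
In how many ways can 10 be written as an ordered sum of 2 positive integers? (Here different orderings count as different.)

A composition of 10 into 2 positive parts is chosen by placing 1 dividers among the 9 gaps between 10 units: C(9,1) = 9.

9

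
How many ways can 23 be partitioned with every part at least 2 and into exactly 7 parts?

A partial list (first 12 by largest part):
2, 2, 2, 2, 2, 2, 11
2, 2, 2, 2, 2, 3, 10
2, 2, 2, 2, 2, 4, 9
2, 2, 2, 2, 3, 3, 9
2, 2, 2, 2, 2, 5, 8
2, 2, 2, 2, 3, 4, 8
2, 2, 2, 3, 3, 3, 8
2, 2, 2, 2, 2, 6, 7
2, 2, 2, 2, 3, 5, 7
2, 2, 2, 2, 4, 4, 7
2, 2, 2, 3, 3, 4, 7
2, 2, 3, 3, 3, 3, 7
…and 16 more, for 28 total.

28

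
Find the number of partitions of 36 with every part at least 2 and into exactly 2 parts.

They are:
34, 2
33, 3
32, 4
31, 5
30, 6
29, 7
28, 8
27, 9
26, 10
25, 11
24, 12
23, 13
22, 14
21, 15
20, 16
19, 17
18, 18
Counting gives 17.

17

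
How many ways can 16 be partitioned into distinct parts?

32

There are too many to list fully; the first 12 (by largest part) are:
16
15 + 1
14 + 2
13 + 3
13 + 2 + 1
12 + 4
12 + 3 + 1
11 + 5
11 + 4 + 1
11 + 3 + 2
10 + 6
10 + 5 + 1
…and 20 more, for 32 total.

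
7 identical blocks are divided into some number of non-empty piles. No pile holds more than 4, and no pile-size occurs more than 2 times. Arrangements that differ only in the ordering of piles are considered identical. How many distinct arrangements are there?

They are:
3+4
1+2+4
1+3+3
2+2+3
1+1+2+3

5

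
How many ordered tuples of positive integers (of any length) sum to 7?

There are 6 gaps and each independently is a cut or not, giving 2^6 = 64.

64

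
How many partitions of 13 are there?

There are 101 such partitions.

101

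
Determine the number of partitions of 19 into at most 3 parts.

40

There are too many to list fully; the first 12 (by largest part) are:
19
1+18
2+17
1+1+17
3+16
1+2+16
4+15
1+3+15
2+2+15
5+14
1+4+14
2+3+14
…and 28 more, for 40 total.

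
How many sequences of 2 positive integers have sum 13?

12

Place 1 bars in the 12 internal gaps of a row of 13 dots: C(12,1) = 12.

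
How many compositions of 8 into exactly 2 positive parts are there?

7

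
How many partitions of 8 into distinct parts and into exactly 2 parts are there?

3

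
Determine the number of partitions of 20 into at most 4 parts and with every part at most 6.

Enumerating:
6,6,6,2
6,6,5,3
6,6,4,4
6,5,5,4
5,5,5,5
That's 5 in total.

5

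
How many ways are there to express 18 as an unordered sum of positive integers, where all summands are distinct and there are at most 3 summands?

There are too many to list fully; the first 12 (by largest part) are:
18
17, 1
16, 2
15, 3
15, 2, 1
14, 4
14, 3, 1
13, 5
13, 4, 1
13, 3, 2
12, 6
12, 5, 1
…and 16 more, for 28 total.

28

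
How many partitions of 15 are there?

176

There are 176 such partitions.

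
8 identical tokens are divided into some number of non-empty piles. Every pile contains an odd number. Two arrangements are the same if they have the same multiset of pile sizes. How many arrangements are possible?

Enumerating:
7 + 1
5 + 3
5 + 1 + 1 + 1
3 + 3 + 1 + 1
3 + 1 + 1 + 1 + 1 + 1
1 + 1 + 1 + 1 + 1 + 1 + 1 + 1

6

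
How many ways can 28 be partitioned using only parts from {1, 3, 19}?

14

The partitions of 28 that satisfy the conditions:
19,3,3,3
19,3,3,1,1,1
19,3,1,1,1,1,1,1
19,1,1,1,1,1,1,1,1,1
3,3,3,3,3,3,3,3,3,1
3,3,3,3,3,3,3,3,1,1,1,1
3,3,3,3,3,3,3,1,1,1,1,1,1,1
3,3,3,3,3,3,1,1,1,1,1,1,1,1,1,1
3,3,3,3,3,1,1,1,1,1,1,1,1,1,1,1,1,1
3,3,3,3,1,1,1,1,1,1,1,1,1,1,1,1,1,1,1,1
3,3,3,1,1,1,1,1,1,1,1,1,1,1,1,1,1,1,1,1,1,1
3,3,1,1,1,1,1,1,1,1,1,1,1,1,1,1,1,1,1,1,1,1,1,1
3,1,1,1,1,1,1,1,1,1,1,1,1,1,1,1,1,1,1,1,1,1,1,1,1,1
1,1,1,1,1,1,1,1,1,1,1,1,1,1,1,1,1,1,1,1,1,1,1,1,1,1,1,1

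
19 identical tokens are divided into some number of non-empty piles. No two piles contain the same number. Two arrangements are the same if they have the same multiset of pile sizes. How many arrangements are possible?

54

A partial list (first 12 by largest part):
19
1,18
2,17
3,16
1,2,16
4,15
1,3,15
5,14
1,4,14
2,3,14
6,13
1,5,13
…and 42 more, for 54 total.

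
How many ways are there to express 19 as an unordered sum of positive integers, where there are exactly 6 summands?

Counting exhaustively, 71 partitions satisfy the conditions.

71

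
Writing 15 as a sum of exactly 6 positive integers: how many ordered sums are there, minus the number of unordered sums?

1976

Compositions: C(14,5) = 2002.
Unordered (partitions into 6 parts): 26.
Difference: 2002 − 26 = 1976.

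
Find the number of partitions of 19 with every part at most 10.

423

There are 423 such partitions.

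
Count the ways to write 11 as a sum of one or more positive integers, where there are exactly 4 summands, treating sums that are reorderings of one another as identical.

The partitions of 11 that satisfy the conditions:
8 + 1 + 1 + 1
7 + 2 + 1 + 1
6 + 3 + 1 + 1
6 + 2 + 2 + 1
5 + 4 + 1 + 1
5 + 3 + 2 + 1
5 + 2 + 2 + 2
4 + 4 + 2 + 1
4 + 3 + 3 + 1
4 + 3 + 2 + 2
3 + 3 + 3 + 2
Counting gives 11.

11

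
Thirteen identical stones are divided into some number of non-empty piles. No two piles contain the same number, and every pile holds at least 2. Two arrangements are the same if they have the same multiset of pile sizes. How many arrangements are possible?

10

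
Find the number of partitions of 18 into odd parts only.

A partial list (first 12 by largest part):
17,1
15,3
15,1,1,1
13,5
13,3,1,1
13,1,1,1,1,1
11,7
11,5,1,1
11,3,3,1
11,3,1,1,1,1
11,1,1,1,1,1,1,1
9,9
…and 34 more, for 46 total.

46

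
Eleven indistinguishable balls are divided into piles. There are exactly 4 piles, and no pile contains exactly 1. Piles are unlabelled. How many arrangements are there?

3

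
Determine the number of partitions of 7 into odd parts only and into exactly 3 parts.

Listing the qualifying partitions of 7:
5+1+1
3+3+1

2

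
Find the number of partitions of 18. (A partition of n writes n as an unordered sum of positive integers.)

385

Systematic enumeration (by largest part, then next-largest, …) yields 385.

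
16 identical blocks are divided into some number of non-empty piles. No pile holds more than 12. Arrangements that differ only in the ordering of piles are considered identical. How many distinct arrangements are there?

224

Direct enumeration gives 224 partitions.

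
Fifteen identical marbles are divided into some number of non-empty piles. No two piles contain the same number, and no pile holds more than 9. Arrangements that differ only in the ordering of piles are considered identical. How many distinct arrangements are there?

17

Enumerating:
9, 6
9, 5, 1
9, 4, 2
9, 3, 2, 1
8, 7
8, 6, 1
8, 5, 2
8, 4, 3
8, 4, 2, 1
7, 6, 2
7, 5, 3
7, 5, 2, 1
7, 4, 3, 1
6, 5, 4
6, 5, 3, 1
6, 4, 3, 2
5, 4, 3, 2, 1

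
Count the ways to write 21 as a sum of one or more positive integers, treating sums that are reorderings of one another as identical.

792

A full systematic count gives 792.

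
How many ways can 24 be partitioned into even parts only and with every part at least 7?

5

They are:
24
8+16
10+14
12+12
8+8+8
Counting gives 5.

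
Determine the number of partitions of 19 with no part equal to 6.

389

Direct enumeration gives 389 partitions.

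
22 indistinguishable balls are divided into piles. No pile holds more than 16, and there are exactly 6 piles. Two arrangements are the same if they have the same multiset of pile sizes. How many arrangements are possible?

Direct enumeration gives 135 partitions.

135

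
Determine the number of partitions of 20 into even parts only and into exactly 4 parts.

They are:
14+2+2+2
12+4+2+2
10+6+2+2
10+4+4+2
8+8+2+2
8+6+4+2
8+4+4+4
6+6+6+2
6+6+4+4

9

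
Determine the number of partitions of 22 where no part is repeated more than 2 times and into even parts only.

27

There are too many to list fully; the first 12 (by largest part) are:
22
20,2
18,4
18,2,2
16,6
16,4,2
14,8
14,6,2
14,4,4
14,4,2,2
12,10
12,8,2
…and 15 more, for 27 total.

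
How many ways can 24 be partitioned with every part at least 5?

26

There are too many to list fully; the first 12 (by largest part) are:
24
19, 5
18, 6
17, 7
16, 8
15, 9
14, 10
14, 5, 5
13, 11
13, 6, 5
12, 12
12, 7, 5
…and 14 more, for 26 total.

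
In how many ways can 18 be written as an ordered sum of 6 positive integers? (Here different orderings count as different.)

6188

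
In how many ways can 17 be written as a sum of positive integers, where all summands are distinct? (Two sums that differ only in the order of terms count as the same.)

38

A partial list (first 12 by largest part):
17
1,16
2,15
3,14
1,2,14
4,13
1,3,13
5,12
1,4,12
2,3,12
6,11
1,5,11
…and 26 more, for 38 total.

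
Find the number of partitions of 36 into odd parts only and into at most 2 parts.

The partitions of 36 that satisfy the conditions:
35 + 1
33 + 3
31 + 5
29 + 7
27 + 9
25 + 11
23 + 13
21 + 15
19 + 17

9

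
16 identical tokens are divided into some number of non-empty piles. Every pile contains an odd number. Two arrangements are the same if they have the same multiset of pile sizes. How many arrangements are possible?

A partial list (first 12 by largest part):
15,1
13,3
13,1,1,1
11,5
11,3,1,1
11,1,1,1,1,1
9,7
9,5,1,1
9,3,3,1
9,3,1,1,1,1
9,1,1,1,1,1,1,1
7,7,1,1
…and 20 more, for 32 total.

32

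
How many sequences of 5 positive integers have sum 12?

Place 4 bars in the 11 internal gaps of a row of 12 dots: C(11,4) = 330.

330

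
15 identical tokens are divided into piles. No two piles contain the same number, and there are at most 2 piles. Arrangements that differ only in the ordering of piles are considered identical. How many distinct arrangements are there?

8

Listing the qualifying partitions of 15:
15
1, 14
2, 13
3, 12
4, 11
5, 10
6, 9
7, 8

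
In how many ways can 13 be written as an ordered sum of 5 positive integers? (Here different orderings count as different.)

495

Equivalently, choose which 4 of the 12 gaps become plus signs: C(12,4) = 495.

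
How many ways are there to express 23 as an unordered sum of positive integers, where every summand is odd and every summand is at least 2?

15

Listing the qualifying partitions of 23:
23
3 + 3 + 17
3 + 5 + 15
3 + 7 + 13
5 + 5 + 13
3 + 9 + 11
5 + 7 + 11
3 + 3 + 3 + 3 + 11
5 + 9 + 9
7 + 7 + 9
3 + 3 + 3 + 5 + 9
3 + 3 + 3 + 7 + 7
3 + 3 + 5 + 5 + 7
3 + 5 + 5 + 5 + 5
3 + 3 + 3 + 3 + 3 + 3 + 5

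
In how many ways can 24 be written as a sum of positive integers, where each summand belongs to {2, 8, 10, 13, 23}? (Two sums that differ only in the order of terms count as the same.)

Enumerating:
10+10+2+2
10+8+2+2+2
10+2+2+2+2+2+2+2
8+8+8
8+8+2+2+2+2
8+2+2+2+2+2+2+2+2
2+2+2+2+2+2+2+2+2+2+2+2

7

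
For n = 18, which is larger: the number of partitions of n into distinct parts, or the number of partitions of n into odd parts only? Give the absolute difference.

0

Partitions of 18 into distinct parts: 46.
Partitions of 18 into odd parts only: 46.
|46 − 46| = 0.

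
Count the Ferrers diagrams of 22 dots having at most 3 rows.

A partial list (first 12 by largest part):
22
1+21
2+20
1+1+20
3+19
1+2+19
4+18
1+3+18
2+2+18
5+17
1+4+17
2+3+17
…and 40 more, for 52 total.

52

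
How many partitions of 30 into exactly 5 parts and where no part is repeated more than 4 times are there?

376

Direct enumeration gives 376 partitions.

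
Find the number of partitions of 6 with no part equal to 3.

The partitions of 6 that satisfy the conditions:
6
1 + 5
2 + 4
1 + 1 + 4
2 + 2 + 2
1 + 1 + 2 + 2
1 + 1 + 1 + 1 + 2
1 + 1 + 1 + 1 + 1 + 1

8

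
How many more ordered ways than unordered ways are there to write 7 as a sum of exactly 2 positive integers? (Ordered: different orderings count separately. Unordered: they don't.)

Ordered (compositions into 2 parts): C(6,1) = 6.
Partitions of 7 into exactly 2 parts: 3.
Difference: 6 − 3 = 3.

3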